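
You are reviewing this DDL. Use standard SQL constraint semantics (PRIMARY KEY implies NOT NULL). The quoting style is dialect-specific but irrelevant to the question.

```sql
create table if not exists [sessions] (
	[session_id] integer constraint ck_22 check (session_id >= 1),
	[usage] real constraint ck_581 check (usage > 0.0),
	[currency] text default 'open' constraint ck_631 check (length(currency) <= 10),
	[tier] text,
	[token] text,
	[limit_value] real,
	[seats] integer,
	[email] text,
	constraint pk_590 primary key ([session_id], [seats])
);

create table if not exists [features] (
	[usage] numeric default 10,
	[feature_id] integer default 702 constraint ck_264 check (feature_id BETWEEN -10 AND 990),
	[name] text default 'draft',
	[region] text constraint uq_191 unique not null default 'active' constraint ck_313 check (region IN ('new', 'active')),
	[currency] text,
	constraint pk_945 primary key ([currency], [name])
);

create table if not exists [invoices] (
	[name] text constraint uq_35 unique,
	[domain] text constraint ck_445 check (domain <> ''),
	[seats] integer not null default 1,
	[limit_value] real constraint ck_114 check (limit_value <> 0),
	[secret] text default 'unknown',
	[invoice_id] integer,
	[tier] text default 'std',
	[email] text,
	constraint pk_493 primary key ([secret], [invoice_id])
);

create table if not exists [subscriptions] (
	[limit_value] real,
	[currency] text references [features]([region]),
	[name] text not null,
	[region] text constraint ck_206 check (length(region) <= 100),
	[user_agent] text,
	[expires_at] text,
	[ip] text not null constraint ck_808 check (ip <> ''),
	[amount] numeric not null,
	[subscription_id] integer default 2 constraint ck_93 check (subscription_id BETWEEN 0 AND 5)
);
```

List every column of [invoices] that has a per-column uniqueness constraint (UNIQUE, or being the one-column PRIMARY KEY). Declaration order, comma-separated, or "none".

name

- name: declared UNIQUE → unique.
- domain: no UNIQUE or single-column PK constraint.
- seats: no UNIQUE or single-column PK constraint.
- limit_value: no UNIQUE or single-column PK constraint.
- secret: part of a composite PRIMARY KEY — only the tuple is unique, not this column on its own.
- invoice_id: part of a composite PRIMARY KEY — only the tuple is unique, not this column on its own.
- tier: no UNIQUE or single-column PK constraint.
- email: no UNIQUE or single-column PK constraint.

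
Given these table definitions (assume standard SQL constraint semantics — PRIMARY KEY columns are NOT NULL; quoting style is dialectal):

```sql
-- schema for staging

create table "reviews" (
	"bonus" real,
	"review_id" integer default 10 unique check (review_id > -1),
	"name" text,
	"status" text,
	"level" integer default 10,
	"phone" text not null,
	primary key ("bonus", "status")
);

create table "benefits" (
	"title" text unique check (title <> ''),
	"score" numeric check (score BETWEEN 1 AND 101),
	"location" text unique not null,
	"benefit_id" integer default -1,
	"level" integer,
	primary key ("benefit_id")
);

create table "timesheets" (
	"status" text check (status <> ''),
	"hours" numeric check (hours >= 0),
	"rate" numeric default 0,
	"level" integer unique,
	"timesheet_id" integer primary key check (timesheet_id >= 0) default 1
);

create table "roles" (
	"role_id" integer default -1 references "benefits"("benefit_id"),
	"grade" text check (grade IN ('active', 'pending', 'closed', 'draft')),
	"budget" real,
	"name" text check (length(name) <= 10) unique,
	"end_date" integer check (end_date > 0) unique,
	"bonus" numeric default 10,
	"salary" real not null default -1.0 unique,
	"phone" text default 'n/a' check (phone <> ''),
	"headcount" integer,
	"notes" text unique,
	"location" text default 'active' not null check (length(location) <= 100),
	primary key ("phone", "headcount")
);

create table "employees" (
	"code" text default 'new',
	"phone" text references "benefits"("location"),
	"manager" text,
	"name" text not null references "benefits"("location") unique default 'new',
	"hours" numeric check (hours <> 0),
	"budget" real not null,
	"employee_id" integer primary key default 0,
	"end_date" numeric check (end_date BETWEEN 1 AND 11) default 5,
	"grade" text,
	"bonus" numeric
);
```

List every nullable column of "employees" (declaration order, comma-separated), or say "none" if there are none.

code, phone, manager, hours, end_date, grade, bonus

- code: DEFAULT only fills an omitted column; an explicit NULL is still allowed → nullable.
- phone: a foreign key column may be NULL unless separately constrained → nullable.
- manager: no NOT NULL constraint applies → nullable.
- name: declared NOT NULL → not nullable.
- hours: CHECK does not forbid NULL (a CHECK constraint passes when its expression is NULL) → nullable.
- budget: declared NOT NULL → not nullable.
- employee_id: part of the PRIMARY KEY, which implies NOT NULL → not nullable.
- end_date: CHECK does not forbid NULL (a CHECK constraint passes when its expression is NULL) → nullable.
- grade: no NOT NULL constraint applies → nullable.
- bonus: no NOT NULL constraint applies → nullable.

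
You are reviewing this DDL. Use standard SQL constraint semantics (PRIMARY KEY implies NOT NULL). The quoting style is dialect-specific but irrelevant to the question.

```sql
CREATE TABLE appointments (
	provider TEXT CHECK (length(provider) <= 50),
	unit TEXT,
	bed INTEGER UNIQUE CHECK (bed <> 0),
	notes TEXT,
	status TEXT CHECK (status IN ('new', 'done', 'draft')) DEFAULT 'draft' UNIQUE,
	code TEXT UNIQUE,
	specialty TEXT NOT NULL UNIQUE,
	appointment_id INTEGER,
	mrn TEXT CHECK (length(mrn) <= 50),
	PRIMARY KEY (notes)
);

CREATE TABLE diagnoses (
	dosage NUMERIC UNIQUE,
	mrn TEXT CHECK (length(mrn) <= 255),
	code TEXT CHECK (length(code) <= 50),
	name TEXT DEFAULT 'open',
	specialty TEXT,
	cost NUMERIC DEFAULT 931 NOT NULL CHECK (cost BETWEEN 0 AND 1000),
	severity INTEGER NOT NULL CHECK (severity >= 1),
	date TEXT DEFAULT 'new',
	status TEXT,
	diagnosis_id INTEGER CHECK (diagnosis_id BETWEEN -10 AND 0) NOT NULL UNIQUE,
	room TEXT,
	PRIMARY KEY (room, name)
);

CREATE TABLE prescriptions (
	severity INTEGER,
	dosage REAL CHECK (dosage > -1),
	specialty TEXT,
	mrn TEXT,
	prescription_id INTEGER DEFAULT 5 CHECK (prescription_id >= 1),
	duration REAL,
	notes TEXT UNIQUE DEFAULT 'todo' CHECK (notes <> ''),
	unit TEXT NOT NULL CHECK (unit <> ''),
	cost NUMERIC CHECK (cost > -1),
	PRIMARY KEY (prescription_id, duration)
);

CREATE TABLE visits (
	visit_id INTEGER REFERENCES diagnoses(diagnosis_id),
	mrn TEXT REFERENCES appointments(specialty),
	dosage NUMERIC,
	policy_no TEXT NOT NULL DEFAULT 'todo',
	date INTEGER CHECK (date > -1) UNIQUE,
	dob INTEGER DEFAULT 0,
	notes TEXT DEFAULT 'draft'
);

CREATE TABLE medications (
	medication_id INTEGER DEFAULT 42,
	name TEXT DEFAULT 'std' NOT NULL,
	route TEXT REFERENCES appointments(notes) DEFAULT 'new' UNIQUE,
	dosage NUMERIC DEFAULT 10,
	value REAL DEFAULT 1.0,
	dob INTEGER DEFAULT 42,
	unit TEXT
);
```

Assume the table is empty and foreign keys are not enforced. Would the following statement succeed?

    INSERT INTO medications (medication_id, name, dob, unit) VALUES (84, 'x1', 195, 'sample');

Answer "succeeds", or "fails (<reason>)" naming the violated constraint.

succeeds

NOT NULL columns: name is supplied.
No constraint is violated.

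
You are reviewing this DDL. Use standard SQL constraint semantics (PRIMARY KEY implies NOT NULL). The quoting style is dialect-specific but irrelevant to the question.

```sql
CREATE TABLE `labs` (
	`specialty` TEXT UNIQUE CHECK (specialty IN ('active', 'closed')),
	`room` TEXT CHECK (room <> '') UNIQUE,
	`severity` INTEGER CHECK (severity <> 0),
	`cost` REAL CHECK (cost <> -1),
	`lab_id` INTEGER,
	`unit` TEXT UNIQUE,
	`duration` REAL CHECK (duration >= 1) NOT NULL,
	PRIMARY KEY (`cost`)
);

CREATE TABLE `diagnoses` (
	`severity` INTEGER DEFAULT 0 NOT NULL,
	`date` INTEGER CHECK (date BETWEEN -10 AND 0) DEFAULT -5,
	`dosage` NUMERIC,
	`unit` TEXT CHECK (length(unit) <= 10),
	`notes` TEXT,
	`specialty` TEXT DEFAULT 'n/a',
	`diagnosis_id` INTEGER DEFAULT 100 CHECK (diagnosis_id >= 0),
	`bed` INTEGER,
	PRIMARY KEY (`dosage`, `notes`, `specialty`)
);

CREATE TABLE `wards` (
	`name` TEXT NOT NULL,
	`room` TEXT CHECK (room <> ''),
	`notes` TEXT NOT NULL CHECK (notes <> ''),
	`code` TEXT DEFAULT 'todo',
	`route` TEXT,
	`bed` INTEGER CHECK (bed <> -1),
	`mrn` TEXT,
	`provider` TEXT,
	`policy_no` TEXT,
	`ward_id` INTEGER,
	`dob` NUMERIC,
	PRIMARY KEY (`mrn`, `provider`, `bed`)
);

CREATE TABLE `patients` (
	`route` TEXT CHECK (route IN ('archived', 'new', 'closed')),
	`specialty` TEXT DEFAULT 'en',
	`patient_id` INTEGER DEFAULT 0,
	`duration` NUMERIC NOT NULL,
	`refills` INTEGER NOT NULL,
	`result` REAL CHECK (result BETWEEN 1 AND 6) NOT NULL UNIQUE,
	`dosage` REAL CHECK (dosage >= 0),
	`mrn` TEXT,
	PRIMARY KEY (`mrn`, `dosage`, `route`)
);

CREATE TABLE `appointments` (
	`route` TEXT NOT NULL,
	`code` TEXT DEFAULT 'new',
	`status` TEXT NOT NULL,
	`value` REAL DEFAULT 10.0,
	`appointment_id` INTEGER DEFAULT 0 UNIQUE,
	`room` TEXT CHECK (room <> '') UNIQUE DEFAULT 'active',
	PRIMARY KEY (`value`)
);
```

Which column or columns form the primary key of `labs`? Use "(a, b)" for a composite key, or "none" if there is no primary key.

cost

cost is declared PRIMARY KEY as a table-level PRIMARY KEY clause.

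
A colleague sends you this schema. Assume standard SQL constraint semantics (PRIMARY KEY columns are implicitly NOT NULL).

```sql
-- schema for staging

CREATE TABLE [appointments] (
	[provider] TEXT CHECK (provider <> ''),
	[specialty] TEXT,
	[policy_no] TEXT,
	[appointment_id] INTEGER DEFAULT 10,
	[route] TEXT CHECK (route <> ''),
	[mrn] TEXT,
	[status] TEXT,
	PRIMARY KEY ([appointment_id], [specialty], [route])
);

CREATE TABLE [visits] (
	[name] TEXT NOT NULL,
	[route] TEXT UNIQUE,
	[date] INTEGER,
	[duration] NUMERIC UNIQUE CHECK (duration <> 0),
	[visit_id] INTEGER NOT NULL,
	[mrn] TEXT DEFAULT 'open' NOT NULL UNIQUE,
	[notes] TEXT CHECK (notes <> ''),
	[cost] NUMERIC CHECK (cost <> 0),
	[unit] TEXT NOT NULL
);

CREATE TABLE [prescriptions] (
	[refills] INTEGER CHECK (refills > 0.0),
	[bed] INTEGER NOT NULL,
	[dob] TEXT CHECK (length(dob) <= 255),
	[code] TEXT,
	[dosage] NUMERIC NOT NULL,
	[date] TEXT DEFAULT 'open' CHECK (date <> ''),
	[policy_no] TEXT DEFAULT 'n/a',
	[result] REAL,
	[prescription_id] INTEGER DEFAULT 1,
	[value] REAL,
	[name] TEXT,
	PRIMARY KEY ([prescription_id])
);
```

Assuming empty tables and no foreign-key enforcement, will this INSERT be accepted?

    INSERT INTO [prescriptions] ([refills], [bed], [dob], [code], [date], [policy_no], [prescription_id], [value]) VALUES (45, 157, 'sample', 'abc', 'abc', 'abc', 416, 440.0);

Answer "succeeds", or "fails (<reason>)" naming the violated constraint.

dosage is omitted from the column list and has no DEFAULT, so it would receive NULL.
But dosage is declared NOT NULL.

fails (NOT NULL on dosage)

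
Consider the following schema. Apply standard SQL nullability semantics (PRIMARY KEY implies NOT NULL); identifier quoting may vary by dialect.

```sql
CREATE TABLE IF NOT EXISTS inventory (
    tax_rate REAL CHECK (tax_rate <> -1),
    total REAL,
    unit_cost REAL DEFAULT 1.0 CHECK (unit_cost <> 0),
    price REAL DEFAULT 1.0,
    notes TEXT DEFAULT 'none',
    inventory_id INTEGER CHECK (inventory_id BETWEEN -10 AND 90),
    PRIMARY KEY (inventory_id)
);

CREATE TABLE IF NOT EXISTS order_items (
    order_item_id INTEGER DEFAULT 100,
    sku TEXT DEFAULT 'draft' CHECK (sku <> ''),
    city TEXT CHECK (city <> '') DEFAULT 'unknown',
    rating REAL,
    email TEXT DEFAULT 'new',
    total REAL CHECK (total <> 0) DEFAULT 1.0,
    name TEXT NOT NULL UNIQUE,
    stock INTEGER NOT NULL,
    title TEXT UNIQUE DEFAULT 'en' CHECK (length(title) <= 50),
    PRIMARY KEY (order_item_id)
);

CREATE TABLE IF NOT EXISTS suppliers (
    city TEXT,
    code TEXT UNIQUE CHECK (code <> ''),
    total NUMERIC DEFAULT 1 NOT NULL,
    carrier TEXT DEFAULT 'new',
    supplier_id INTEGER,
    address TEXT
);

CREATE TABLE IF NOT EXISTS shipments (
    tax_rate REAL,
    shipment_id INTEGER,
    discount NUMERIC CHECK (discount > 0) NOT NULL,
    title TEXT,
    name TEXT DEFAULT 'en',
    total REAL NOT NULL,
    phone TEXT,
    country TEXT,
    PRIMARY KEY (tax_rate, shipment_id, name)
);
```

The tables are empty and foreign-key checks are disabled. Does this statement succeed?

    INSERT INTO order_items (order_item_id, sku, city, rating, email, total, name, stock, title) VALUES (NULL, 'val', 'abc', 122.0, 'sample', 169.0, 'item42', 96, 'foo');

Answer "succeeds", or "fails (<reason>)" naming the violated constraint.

fails (NOT NULL on order_item_id)

order_item_id is explicitly set to NULL, but order_item_id is part of the PRIMARY KEY (implied NOT NULL).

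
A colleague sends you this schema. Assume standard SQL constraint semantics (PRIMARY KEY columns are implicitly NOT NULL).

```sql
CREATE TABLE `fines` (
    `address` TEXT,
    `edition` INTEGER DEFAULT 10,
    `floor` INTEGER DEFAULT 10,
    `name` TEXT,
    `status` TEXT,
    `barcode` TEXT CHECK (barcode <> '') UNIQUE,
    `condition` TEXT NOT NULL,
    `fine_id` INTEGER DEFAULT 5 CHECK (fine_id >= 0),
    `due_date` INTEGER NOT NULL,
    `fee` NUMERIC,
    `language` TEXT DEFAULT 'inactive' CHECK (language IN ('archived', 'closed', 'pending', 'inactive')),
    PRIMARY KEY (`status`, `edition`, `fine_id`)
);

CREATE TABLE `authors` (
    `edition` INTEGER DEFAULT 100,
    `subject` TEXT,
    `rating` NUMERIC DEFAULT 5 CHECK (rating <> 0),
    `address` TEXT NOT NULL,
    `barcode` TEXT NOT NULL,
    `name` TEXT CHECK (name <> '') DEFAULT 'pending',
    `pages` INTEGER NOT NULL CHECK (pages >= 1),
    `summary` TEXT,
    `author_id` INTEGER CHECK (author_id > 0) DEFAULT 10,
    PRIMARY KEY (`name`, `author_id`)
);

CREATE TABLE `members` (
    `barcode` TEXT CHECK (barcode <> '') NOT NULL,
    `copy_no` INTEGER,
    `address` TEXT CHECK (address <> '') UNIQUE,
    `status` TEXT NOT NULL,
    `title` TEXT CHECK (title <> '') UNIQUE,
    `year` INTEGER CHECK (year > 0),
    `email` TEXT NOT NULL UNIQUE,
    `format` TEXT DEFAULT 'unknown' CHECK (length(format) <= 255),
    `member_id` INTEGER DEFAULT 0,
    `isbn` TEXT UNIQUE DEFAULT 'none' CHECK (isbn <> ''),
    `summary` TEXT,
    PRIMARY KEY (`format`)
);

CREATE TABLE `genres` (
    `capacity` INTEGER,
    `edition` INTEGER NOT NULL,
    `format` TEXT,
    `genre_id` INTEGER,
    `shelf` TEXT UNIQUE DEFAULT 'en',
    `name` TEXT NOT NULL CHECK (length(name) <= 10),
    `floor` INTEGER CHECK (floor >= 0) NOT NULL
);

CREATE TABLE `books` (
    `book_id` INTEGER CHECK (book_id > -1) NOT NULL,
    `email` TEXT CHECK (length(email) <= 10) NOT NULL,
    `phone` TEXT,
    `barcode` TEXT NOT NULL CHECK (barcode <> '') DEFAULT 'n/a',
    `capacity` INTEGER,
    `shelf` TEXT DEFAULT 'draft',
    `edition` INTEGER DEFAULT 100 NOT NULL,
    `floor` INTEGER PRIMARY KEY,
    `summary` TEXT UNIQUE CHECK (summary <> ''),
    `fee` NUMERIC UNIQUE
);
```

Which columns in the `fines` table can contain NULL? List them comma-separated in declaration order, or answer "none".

- address: no NOT NULL constraint applies → nullable.
- edition: part of the PRIMARY KEY, which implies NOT NULL → not nullable.
- floor: DEFAULT only fills an omitted column; an explicit NULL is still allowed → nullable.
- name: no NOT NULL constraint applies → nullable.
- status: part of the PRIMARY KEY, which implies NOT NULL → not nullable.
- barcode: CHECK does not forbid NULL (a CHECK constraint passes when its expression is NULL) → nullable.
- condition: declared NOT NULL → not nullable.
- fine_id: part of the PRIMARY KEY, which implies NOT NULL → not nullable.
- due_date: declared NOT NULL → not nullable.
- fee: no NOT NULL constraint applies → nullable.
- language: CHECK does not forbid NULL (a CHECK constraint passes when its expression is NULL) → nullable.

address, floor, name, barcode, fee, language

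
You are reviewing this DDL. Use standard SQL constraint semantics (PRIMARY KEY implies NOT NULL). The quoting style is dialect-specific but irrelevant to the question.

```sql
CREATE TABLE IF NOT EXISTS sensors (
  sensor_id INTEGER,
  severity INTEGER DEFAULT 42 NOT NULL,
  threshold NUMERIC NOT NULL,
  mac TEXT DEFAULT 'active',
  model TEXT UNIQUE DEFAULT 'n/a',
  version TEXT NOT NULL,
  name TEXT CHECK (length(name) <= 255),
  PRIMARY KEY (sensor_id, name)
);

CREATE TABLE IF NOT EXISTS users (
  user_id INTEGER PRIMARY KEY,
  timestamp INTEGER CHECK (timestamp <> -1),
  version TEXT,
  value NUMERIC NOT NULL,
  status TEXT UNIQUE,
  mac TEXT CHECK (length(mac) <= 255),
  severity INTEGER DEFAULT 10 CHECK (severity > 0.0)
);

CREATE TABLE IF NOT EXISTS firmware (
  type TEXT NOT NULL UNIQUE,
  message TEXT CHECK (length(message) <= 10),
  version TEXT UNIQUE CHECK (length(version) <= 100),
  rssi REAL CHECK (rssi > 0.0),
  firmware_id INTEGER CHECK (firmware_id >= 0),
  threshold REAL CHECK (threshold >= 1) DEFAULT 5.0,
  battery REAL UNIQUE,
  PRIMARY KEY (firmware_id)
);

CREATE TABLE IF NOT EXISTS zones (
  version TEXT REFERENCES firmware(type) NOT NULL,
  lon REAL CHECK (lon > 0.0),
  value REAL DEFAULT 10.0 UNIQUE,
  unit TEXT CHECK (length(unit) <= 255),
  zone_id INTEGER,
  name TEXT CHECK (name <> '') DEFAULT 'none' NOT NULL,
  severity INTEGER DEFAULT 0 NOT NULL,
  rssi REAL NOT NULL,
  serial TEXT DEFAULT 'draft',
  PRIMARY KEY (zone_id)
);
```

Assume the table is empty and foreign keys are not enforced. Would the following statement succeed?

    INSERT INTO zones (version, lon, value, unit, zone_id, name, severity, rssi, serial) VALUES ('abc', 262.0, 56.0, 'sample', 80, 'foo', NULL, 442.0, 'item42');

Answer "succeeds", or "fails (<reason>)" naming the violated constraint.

severity is explicitly set to NULL, but severity is declared NOT NULL.

fails (NOT NULL on severity)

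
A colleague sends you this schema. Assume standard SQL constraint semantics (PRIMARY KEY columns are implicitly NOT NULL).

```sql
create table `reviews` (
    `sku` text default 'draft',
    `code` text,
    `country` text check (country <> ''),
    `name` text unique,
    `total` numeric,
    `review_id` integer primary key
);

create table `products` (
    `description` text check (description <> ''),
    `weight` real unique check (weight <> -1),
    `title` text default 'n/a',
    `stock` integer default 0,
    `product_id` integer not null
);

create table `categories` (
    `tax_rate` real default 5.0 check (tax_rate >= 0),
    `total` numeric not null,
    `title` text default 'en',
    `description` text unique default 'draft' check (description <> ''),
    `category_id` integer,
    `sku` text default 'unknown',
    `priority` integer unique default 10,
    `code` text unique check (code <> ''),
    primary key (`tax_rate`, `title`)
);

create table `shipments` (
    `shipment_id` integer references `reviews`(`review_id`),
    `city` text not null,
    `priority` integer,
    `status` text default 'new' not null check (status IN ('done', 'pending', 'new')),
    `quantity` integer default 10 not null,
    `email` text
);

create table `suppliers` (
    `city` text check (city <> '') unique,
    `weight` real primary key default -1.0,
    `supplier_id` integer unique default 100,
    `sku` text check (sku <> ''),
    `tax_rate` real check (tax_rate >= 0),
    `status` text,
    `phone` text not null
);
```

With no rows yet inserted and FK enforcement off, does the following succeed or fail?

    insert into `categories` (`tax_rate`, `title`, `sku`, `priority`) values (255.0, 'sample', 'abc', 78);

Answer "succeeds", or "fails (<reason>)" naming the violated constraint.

total is omitted from the column list and has no DEFAULT, so it would receive NULL.
But total is declared NOT NULL.

fails (NOT NULL on total)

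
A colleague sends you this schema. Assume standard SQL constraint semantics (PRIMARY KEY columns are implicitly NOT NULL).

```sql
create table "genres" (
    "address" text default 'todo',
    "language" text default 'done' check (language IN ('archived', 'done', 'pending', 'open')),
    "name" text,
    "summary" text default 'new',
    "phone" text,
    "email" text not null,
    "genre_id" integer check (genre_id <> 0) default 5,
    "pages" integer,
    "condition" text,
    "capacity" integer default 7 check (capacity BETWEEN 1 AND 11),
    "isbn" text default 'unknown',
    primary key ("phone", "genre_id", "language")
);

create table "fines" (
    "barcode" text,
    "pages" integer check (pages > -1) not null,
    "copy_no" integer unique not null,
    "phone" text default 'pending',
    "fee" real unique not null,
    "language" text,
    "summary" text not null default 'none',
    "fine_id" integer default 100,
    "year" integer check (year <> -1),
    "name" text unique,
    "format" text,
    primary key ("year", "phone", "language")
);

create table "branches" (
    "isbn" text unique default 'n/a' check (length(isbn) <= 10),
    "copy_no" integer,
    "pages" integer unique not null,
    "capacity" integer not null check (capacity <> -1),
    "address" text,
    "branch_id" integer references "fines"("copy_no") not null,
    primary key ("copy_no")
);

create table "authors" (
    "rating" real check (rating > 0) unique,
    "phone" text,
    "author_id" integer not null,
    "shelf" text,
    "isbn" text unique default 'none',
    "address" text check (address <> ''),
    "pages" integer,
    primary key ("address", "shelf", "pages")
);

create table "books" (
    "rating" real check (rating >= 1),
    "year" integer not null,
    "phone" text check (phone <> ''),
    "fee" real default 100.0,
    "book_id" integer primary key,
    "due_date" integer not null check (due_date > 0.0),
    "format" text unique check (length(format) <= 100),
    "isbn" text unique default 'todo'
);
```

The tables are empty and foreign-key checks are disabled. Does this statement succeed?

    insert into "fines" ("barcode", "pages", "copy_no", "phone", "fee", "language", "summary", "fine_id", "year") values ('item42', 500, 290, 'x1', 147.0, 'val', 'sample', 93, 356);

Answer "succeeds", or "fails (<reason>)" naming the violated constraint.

succeeds

NOT NULL columns: copy_no is supplied; fee is supplied; language is supplied; pages is supplied; phone is supplied; summary is supplied; year is supplied.
CHECK constraints: 500 satisfies (pages > -1); 356 satisfies (year <> -1).
No constraint is violated.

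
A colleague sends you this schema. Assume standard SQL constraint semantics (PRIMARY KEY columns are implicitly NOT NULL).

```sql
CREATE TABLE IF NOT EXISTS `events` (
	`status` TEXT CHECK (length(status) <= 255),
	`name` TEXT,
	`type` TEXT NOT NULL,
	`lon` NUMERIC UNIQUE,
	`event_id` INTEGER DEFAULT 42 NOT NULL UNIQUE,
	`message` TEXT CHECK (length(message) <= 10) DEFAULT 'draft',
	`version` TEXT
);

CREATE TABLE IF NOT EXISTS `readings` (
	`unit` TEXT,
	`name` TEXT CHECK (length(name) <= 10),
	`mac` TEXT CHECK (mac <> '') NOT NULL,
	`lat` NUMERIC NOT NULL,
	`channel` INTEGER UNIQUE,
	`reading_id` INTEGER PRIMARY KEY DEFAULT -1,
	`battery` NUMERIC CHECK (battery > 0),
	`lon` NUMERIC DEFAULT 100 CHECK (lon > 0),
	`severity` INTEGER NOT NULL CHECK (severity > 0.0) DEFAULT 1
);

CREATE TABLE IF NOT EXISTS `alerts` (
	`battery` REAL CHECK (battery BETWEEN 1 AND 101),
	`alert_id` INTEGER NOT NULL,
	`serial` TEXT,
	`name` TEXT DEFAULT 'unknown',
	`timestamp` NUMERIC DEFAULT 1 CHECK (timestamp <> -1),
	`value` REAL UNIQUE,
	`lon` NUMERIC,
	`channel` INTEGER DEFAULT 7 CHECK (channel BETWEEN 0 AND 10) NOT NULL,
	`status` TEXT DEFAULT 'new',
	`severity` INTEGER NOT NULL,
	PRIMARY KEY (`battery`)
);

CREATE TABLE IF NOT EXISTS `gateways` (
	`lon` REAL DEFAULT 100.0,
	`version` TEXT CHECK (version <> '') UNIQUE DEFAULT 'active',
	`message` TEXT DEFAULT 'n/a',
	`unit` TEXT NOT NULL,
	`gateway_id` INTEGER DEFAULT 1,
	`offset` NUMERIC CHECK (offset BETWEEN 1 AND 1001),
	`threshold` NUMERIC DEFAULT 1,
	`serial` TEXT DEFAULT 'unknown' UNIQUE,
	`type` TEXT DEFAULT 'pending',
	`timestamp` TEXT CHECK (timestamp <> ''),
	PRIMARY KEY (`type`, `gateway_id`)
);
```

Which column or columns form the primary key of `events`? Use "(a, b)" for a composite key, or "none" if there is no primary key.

none

No column is declared PRIMARY KEY inline, and there is no table-level PRIMARY KEY clause in events.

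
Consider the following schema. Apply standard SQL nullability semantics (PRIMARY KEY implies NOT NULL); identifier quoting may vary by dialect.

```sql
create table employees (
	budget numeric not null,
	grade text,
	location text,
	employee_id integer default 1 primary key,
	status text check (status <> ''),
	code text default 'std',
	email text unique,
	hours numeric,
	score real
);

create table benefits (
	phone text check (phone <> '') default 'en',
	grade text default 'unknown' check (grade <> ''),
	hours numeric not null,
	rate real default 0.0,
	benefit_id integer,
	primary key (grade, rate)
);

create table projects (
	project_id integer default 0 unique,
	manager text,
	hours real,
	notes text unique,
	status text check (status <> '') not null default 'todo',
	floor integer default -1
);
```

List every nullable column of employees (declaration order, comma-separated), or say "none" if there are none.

grade, location, status, code, email, hours, score

- budget: declared NOT NULL → not nullable.
- grade: no NOT NULL constraint applies → nullable.
- location: no NOT NULL constraint applies → nullable.
- employee_id: part of the PRIMARY KEY, which implies NOT NULL → not nullable.
- status: CHECK does not forbid NULL (a CHECK constraint passes when its expression is NULL) → nullable.
- code: DEFAULT only fills an omitted column; an explicit NULL is still allowed → nullable.
- email: UNIQUE does not imply NOT NULL → nullable.
- hours: no NOT NULL constraint applies → nullable.
- score: no NOT NULL constraint applies → nullable.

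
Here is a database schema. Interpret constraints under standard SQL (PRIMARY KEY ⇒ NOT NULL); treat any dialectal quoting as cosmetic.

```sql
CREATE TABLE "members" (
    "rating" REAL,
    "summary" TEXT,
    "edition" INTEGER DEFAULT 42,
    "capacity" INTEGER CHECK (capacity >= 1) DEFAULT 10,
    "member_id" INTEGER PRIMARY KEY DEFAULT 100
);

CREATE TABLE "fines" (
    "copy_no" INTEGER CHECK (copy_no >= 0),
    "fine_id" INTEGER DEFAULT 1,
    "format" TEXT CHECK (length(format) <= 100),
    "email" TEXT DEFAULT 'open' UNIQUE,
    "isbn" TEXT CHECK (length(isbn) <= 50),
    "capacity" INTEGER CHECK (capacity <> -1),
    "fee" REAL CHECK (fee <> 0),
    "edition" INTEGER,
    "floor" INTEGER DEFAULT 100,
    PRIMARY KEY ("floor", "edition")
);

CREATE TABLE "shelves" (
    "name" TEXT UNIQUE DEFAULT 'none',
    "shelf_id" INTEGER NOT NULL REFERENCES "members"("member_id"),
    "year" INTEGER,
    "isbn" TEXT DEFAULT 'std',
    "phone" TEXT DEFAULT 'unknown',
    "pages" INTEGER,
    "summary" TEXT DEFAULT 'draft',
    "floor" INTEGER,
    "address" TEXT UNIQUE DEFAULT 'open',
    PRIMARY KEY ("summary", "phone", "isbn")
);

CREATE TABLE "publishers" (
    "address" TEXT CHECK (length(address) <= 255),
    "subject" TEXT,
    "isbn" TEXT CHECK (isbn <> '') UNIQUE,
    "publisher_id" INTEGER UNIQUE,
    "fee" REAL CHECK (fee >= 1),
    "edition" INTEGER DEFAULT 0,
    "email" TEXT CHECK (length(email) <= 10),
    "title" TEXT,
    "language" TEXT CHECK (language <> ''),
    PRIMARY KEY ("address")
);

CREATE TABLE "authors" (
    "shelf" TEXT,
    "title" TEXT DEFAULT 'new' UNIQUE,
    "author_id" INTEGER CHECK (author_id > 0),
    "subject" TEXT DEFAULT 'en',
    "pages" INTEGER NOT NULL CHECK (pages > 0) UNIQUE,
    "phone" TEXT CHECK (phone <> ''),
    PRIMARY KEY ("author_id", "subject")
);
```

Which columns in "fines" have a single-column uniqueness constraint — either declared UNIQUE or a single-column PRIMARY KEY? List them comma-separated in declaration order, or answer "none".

- copy_no: no UNIQUE or single-column PK constraint.
- fine_id: no UNIQUE or single-column PK constraint.
- format: no UNIQUE or single-column PK constraint.
- email: declared UNIQUE → unique.
- isbn: no UNIQUE or single-column PK constraint.
- capacity: no UNIQUE or single-column PK constraint.
- fee: no UNIQUE or single-column PK constraint.
- edition: part of a composite PRIMARY KEY — only the tuple is unique, not this column on its own.
- floor: part of a composite PRIMARY KEY — only the tuple is unique, not this column on its own.

email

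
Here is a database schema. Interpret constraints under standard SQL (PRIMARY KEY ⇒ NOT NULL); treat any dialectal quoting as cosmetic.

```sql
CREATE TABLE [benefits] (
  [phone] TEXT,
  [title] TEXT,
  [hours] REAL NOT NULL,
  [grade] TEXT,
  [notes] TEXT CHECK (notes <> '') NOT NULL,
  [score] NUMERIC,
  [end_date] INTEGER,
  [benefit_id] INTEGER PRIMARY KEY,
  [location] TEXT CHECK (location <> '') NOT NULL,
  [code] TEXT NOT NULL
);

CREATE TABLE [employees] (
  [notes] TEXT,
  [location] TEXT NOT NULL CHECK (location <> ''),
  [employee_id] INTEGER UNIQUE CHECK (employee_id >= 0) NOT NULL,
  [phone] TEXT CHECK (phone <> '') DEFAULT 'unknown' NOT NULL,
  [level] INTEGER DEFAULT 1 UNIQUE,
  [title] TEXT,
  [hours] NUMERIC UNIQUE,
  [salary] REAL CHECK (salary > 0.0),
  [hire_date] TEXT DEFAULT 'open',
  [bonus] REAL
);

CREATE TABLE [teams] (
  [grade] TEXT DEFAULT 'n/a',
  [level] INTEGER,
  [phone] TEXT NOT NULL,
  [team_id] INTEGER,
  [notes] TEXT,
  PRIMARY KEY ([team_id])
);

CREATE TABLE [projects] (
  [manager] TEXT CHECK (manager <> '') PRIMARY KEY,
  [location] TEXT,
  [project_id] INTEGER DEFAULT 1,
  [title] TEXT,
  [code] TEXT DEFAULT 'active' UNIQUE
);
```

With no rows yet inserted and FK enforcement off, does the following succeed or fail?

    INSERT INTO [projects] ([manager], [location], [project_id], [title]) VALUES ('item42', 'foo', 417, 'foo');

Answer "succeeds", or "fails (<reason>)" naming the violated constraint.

succeeds

NOT NULL columns: manager is supplied.
CHECK constraints: 'item42' satisfies (manager <> '').
No constraint is violated.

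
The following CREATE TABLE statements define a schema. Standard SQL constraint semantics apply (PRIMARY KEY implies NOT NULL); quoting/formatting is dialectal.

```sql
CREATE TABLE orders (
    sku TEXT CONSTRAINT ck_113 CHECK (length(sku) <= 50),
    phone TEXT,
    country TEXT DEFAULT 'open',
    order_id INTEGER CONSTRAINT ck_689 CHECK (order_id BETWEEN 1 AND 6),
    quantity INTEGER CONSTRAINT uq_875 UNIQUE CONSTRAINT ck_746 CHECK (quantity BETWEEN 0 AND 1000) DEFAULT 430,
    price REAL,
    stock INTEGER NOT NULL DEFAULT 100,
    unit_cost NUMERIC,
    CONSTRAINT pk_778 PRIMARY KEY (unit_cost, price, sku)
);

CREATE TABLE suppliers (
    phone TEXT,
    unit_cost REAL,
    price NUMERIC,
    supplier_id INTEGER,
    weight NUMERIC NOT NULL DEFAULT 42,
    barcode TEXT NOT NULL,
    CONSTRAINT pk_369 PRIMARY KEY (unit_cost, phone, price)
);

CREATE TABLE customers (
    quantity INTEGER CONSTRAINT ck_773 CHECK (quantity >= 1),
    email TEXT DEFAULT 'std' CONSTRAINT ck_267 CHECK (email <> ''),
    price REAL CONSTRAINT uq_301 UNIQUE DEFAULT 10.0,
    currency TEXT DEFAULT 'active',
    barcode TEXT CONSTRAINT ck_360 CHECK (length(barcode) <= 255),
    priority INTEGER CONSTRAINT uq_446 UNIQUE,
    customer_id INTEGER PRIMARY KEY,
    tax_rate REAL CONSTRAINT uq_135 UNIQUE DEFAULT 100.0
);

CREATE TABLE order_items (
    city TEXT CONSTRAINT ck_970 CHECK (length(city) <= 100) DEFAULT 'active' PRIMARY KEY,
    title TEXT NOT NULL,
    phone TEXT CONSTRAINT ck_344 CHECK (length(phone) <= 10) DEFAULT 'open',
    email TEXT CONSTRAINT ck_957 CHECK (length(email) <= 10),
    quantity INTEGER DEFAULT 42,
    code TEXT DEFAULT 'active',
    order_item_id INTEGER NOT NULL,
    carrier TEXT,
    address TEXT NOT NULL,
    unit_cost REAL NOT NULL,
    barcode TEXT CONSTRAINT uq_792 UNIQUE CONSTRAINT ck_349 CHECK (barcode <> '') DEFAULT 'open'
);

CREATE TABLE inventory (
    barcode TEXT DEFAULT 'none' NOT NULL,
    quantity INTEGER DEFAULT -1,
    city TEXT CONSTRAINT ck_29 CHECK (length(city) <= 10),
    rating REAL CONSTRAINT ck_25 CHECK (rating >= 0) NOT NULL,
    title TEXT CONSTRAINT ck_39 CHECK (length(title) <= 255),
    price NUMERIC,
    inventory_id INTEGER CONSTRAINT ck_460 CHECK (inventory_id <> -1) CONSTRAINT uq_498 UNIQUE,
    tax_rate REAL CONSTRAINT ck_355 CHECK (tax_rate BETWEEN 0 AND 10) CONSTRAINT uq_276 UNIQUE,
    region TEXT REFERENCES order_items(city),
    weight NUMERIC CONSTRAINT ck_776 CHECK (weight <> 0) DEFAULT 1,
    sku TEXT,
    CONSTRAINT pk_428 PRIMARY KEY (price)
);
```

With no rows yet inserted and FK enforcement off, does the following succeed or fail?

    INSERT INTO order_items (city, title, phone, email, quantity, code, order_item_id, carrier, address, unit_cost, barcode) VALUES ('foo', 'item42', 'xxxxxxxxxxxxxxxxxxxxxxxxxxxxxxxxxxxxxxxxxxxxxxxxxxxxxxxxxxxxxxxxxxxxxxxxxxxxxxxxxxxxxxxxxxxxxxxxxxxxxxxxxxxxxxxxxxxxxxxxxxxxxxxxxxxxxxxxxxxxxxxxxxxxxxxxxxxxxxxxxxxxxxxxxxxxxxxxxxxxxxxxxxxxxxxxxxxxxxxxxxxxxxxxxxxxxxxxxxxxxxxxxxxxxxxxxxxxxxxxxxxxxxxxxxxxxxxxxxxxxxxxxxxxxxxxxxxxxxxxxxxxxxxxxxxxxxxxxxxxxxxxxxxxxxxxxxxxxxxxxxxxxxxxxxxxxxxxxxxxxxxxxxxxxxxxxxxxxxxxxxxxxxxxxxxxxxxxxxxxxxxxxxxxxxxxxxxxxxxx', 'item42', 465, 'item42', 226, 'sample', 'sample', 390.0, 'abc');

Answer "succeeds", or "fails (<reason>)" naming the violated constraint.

The value 'xxxxxxxxxxxxxxxxxxxxxxxxxxxxxxxxxxxxxxxxxxxxxxxxxxxxxxxxxxxxxxxxxxxxxxxxxxxxxxxxxxxxxxxxxxxxxxxxxxxxxxxxxxxxxxxxxxxxxxxxxxxxxxxxxxxxxxxxxxxxxxxxxxxxxxxxxxxxxxxxxxxxxxxxxxxxxxxxxxxxxxxxxxxxxxxxxxxxxxxxxxxxxxxxxxxxxxxxxxxxxxxxxxxxxxxxxxxxxxxxxxxxxxxxxxxxxxxxxxxxxxxxxxxxxxxxxxxxxxxxxxxxxxxxxxxxxxxxxxxxxxxxxxxxxxxxxxxxxxxxxxxxxxxxxxxxxxxxxxxxxxxxxxxxxxxxxxxxxxxxxxxxxxxxxxxxxxxxxxxxxxxxxxxxxxxxxxxxxxxx' for phone violates CHECK (length(phone) <= 10).

fails (CHECK on phone)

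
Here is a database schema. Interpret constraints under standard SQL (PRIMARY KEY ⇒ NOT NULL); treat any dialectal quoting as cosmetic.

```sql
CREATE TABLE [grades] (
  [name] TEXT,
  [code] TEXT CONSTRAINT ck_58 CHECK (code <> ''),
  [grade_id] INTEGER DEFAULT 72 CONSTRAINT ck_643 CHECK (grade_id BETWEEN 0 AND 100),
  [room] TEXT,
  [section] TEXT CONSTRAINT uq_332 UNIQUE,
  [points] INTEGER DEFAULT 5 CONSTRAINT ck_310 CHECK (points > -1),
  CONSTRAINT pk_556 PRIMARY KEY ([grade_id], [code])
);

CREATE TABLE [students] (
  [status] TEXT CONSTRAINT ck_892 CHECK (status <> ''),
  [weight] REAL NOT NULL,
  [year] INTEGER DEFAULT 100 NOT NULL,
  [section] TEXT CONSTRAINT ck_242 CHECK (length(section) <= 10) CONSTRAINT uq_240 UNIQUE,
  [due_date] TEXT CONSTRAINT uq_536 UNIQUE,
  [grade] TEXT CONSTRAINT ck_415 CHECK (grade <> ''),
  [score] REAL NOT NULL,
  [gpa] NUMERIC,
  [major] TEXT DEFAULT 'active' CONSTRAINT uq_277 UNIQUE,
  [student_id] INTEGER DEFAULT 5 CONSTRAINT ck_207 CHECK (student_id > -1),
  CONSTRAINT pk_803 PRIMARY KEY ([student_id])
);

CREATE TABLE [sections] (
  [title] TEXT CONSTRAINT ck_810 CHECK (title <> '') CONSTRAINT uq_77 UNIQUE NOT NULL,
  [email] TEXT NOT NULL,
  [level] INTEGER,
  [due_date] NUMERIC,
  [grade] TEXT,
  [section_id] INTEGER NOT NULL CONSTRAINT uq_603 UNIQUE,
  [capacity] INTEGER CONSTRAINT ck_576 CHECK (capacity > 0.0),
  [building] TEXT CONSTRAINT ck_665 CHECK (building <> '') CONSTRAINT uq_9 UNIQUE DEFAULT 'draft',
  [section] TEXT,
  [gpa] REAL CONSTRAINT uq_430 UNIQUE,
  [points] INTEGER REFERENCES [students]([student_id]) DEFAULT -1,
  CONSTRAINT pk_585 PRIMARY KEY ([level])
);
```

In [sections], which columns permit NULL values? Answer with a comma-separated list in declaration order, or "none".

- title: declared NOT NULL → not nullable.
- email: declared NOT NULL → not nullable.
- level: part of the PRIMARY KEY, which implies NOT NULL → not nullable.
- due_date: no NOT NULL constraint applies → nullable.
- grade: no NOT NULL constraint applies → nullable.
- section_id: declared NOT NULL → not nullable.
- capacity: CHECK does not forbid NULL (a CHECK constraint passes when its expression is NULL) → nullable.
- building: CHECK does not forbid NULL (a CHECK constraint passes when its expression is NULL) → nullable.
- section: no NOT NULL constraint applies → nullable.
- gpa: UNIQUE does not imply NOT NULL → nullable.
- points: a foreign key column may be NULL unless separately constrained → nullable.

due_date, grade, capacity, building, section, gpa, points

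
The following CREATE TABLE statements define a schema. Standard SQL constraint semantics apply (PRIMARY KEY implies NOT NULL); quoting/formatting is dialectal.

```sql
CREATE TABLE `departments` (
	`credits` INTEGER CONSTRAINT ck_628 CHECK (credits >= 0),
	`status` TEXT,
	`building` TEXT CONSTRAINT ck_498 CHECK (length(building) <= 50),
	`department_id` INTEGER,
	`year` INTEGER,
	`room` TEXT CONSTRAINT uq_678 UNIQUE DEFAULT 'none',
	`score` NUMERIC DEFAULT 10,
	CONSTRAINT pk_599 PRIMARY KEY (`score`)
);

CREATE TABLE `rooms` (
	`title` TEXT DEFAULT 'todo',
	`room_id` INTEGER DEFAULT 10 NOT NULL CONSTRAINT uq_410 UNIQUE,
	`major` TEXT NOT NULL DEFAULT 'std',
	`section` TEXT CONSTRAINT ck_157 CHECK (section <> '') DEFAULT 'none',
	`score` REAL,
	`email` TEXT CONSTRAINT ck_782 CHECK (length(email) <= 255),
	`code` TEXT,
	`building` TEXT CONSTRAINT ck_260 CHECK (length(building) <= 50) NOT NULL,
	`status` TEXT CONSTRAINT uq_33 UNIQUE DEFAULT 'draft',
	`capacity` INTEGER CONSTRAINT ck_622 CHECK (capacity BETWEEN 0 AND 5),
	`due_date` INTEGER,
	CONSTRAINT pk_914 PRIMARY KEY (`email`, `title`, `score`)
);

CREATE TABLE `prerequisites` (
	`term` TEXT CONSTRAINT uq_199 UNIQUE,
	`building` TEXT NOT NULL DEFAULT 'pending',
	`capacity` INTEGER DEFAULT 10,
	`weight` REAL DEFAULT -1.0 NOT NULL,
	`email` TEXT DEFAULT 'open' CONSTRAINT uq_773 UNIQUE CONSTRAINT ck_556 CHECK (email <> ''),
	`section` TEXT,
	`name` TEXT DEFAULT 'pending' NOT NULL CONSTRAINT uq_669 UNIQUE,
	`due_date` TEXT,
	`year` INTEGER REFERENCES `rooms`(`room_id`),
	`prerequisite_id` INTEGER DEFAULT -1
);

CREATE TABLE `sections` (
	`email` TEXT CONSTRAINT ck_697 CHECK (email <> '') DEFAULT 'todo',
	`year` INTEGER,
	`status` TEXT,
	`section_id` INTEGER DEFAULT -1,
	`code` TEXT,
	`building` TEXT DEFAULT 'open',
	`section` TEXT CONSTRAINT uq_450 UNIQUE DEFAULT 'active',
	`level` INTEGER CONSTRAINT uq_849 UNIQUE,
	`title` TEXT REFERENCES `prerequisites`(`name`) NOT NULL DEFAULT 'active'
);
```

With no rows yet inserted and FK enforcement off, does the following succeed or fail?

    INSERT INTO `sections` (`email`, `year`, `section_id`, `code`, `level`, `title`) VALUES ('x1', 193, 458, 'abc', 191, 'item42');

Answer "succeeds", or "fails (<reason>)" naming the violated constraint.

succeeds

NOT NULL columns: title is supplied.
CHECK constraints: 'x1' satisfies (email <> '').
No constraint is violated.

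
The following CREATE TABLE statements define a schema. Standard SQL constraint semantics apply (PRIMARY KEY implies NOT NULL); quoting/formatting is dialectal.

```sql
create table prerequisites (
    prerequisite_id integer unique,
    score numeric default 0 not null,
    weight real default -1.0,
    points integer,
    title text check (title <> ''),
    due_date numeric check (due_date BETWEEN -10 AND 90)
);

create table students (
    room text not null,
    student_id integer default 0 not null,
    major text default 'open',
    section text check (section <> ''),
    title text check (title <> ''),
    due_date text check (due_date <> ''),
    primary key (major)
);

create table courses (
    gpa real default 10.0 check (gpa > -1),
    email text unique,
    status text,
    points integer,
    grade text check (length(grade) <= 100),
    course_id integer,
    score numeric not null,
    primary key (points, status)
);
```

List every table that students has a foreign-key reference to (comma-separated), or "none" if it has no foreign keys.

none

No column in students has a REFERENCES clause.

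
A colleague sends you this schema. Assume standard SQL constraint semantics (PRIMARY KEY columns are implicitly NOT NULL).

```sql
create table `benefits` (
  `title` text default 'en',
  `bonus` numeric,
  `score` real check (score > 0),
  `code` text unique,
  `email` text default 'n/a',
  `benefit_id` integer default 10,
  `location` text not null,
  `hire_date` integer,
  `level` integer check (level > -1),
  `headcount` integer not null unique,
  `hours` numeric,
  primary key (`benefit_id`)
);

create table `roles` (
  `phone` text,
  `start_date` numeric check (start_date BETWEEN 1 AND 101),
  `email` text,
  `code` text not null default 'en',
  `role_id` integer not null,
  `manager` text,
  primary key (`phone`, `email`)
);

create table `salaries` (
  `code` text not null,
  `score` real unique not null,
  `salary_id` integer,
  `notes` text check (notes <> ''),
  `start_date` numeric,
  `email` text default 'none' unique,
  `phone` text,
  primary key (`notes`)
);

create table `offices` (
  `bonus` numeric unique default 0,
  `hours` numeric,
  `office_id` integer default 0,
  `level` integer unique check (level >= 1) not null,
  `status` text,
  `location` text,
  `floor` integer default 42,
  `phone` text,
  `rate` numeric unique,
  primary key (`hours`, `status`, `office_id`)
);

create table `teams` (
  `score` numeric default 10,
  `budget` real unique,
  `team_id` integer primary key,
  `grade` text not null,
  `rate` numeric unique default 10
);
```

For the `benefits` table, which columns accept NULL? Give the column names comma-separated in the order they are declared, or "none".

title, bonus, score, code, email, hire_date, level, hours

- title: DEFAULT only fills an omitted column; an explicit NULL is still allowed → nullable.
- bonus: no NOT NULL constraint applies → nullable.
- score: CHECK does not forbid NULL (a CHECK constraint passes when its expression is NULL) → nullable.
- code: UNIQUE does not imply NOT NULL → nullable.
- email: DEFAULT only fills an omitted column; an explicit NULL is still allowed → nullable.
- benefit_id: part of the PRIMARY KEY, which implies NOT NULL → not nullable.
- location: declared NOT NULL → not nullable.
- hire_date: no NOT NULL constraint applies → nullable.
- level: CHECK does not forbid NULL (a CHECK constraint passes when its expression is NULL) → nullable.
- headcount: declared NOT NULL → not nullable.
- hours: no NOT NULL constraint applies → nullable.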